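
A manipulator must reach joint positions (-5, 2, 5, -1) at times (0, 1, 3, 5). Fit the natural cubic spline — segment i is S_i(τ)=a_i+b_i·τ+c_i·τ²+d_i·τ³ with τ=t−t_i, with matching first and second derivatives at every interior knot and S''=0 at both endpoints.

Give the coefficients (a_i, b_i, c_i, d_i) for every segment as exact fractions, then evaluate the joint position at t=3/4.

Δ: Δ0=7, Δ1=3/2, Δ2=-3
row 1: diag=6, rhs=-33; c'=1/3, d'=-11/2
row 2: denom=8−2·1/3=22/3; d'=(-27−2·-11/2)/(22/3)=-24/11
back: M2=-24/11
back: M1=-11/2−1/3·-24/11=-105/22
M: M0=0, M1=-105/22, M2=-24/11, M3=0
seg 0: a=-5, c=M0/2=0, d=(M1−M0)/(6·1)=-35/44, b=Δ0−h0·(2M0+M1)/6=343/44
seg 1: a=2, c=M1/2=-105/44, d=(M2−M1)/(6·2)=19/88, b=Δ1−h1·(2M1+M2)/6=119/22
seg 2: a=5, c=M2/2=-12/11, d=(M3−M2)/(6·2)=2/11, b=Δ2−h2·(2M2+M3)/6=-17/11
t_q=3/4 → seg 0, τ=3/4; S=-5+343/44·τ+0·τ²+-35/44·τ³=1439/2816

  seg 0: a=-5 b=343/44 c=0 d=-35/44
  seg 1: a=2 b=119/22 c=-105/44 d=19/88
  seg 2: a=5 b=-17/11 c=-12/11 d=2/11
S(3/4) = 1439/2816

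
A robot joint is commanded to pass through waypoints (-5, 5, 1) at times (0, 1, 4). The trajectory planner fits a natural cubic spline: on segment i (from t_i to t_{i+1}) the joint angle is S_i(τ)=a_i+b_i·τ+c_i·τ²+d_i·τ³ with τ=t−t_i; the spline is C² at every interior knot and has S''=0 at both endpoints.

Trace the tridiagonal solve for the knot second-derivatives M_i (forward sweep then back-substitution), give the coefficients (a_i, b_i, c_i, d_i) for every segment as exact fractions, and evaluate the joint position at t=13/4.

Δ: Δ0=10, Δ1=-4/3
row 1: diag=8, rhs=-68; c'=3/8, d'=-17/2
back: M1=-17/2
M: M0=0, M1=-17/2, M2=0
seg 0: a=-5, c=M0/2=0, d=(M1−M0)/(6·1)=-17/12, b=Δ0−h0·(2M0+M1)/6=137/12
seg 1: a=5, c=M1/2=-17/4, d=(M2−M1)/(6·3)=17/36, b=Δ1−h1·(2M1+M2)/6=43/6
t_q=13/4 → seg 1, τ=9/4; S=5+43/6·τ+-17/4·τ²+17/36·τ³=1277/256

  seg 0: a=-5 b=137/12 c=0 d=-17/12
  seg 1: a=5 b=43/6 c=-17/4 d=17/36
S(13/4) = 1277/256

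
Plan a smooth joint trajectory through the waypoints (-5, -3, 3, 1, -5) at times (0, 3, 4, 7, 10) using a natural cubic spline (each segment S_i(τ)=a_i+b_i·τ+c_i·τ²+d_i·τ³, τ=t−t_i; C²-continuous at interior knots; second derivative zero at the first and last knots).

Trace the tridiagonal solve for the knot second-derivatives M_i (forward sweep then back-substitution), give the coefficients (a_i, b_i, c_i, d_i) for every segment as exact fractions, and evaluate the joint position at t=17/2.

Δ: Δ0=2/3, Δ1=6, Δ2=-2/3, Δ3=-2
row 1: diag=8, rhs=32; c'=1/8, d'=4
row 2: denom=8−1·1/8=63/8; d'=(-40−1·4)/(63/8)=-352/63
row 3: denom=12−3·8/21=76/7; d'=(-8−3·-352/63)/(76/7)=46/57
back: M3=46/57
back: M2=-352/63−8/21·46/57=-112/19
back: M1=4−1/8·-112/19=90/19
M: M0=0, M1=90/19, M2=-112/19, M3=46/57, M4=0
seg 0: a=-5, c=M0/2=0, d=(M1−M0)/(6·3)=5/19, b=Δ0−h0·(2M0+M1)/6=-97/57
seg 1: a=-3, c=M1/2=45/19, d=(M2−M1)/(6·1)=-101/57, b=Δ1−h1·(2M1+M2)/6=308/57
seg 2: a=3, c=M2/2=-56/19, d=(M3−M2)/(6·3)=191/513, b=Δ2−h2·(2M2+M3)/6=275/57
seg 3: a=1, c=M3/2=23/57, d=(M4−M3)/(6·3)=-23/513, b=Δ3−h3·(2M3+M4)/6=-160/57
t_q=17/2 → seg 3, τ=3/2; S=1+-160/57·τ+23/57·τ²+-23/513·τ³=-373/152

  seg 0: a=-5 b=-97/57 c=0 d=5/19
  seg 1: a=-3 b=308/57 c=45/19 d=-101/57
  seg 2: a=3 b=275/57 c=-56/19 d=191/513
  seg 3: a=1 b=-160/57 c=23/57 d=-23/513
S(17/2) = -373/152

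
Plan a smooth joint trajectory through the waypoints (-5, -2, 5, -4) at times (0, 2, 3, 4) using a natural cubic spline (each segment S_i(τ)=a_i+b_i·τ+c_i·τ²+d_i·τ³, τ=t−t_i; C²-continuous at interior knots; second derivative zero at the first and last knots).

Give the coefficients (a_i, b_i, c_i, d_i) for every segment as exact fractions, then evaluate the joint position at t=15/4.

Δ: Δ0=3/2, Δ1=7, Δ2=-9
row 1: diag=6, rhs=33; c'=1/6, d'=11/2
row 2: denom=4−1·1/6=23/6; d'=(-96−1·11/2)/(23/6)=-609/23
back: M2=-609/23
back: M1=11/2−1/6·-609/23=228/23
M: M0=0, M1=228/23, M2=-609/23, M3=0
seg 0: a=-5, c=M0/2=0, d=(M1−M0)/(6·2)=19/23, b=Δ0−h0·(2M0+M1)/6=-83/46
seg 1: a=-2, c=M1/2=114/23, d=(M2−M1)/(6·1)=-279/46, b=Δ1−h1·(2M1+M2)/6=373/46
seg 2: a=5, c=M2/2=-609/46, d=(M3−M2)/(6·1)=203/46, b=Δ2−h2·(2M2+M3)/6=-4/23
t_q=15/4 → seg 2, τ=3/4; S=5+-4/23·τ+-609/46·τ²+203/46·τ³=-2107/2944

  seg 0: a=-5 b=-83/46 c=0 d=19/23
  seg 1: a=-2 b=373/46 c=114/23 d=-279/46
  seg 2: a=5 b=-4/23 c=-609/46 d=203/46
S(15/4) = -2107/2944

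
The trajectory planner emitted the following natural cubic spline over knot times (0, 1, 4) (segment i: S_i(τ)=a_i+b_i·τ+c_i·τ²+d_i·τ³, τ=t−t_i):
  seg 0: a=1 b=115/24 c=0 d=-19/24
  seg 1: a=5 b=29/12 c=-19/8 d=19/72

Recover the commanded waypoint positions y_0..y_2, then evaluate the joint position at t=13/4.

y_0=1 y_1=5 y_2=-2
S(13/4) = 727/512

y_0 = S_0(0) = a_0 = 1
y_1 = S_1(0) = a_1 = 5
y_2 = S_1(3) = -2
t_q=13/4 is in segment 1 (τ=9/4); S_1(τ)=727/512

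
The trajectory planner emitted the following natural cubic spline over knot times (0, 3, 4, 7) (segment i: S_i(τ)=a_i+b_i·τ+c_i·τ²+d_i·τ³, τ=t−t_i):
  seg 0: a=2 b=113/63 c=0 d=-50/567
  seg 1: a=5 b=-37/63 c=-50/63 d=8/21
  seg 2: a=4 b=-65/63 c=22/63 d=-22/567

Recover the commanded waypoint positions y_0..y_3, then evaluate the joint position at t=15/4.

y_0 = S_0(0) = a_0 = 2
y_1 = S_1(0) = a_1 = 5
y_2 = S_2(0) = a_2 = 4
y_3 = S_2(3) = 3
t_q=15/4 is in segment 1 (τ=3/4); S_1(τ)=359/84

y_0=2 y_1=5 y_2=4 y_3=3
S(15/4) = 359/84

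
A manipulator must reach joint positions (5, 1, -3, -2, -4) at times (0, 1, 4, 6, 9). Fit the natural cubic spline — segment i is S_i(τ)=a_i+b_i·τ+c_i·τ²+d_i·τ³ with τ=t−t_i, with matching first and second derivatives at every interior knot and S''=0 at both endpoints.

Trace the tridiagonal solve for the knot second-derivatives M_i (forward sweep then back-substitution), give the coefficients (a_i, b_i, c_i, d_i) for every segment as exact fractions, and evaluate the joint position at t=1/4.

Δ: Δ0=-4, Δ1=-4/3, Δ2=1/2, Δ3=-2/3
row 1: diag=8, rhs=16; c'=3/8, d'=2
row 2: denom=10−3·3/8=71/8; d'=(11−3·2)/(71/8)=40/71
row 3: denom=10−2·16/71=678/71; d'=(-7−2·40/71)/(678/71)=-577/678
back: M3=-577/678
back: M2=40/71−16/71·-577/678=256/339
back: M1=2−3/8·256/339=194/113
M: M0=0, M1=194/113, M2=256/339, M3=-577/678, M4=0
seg 0: a=5, c=M0/2=0, d=(M1−M0)/(6·1)=97/339, b=Δ0−h0·(2M0+M1)/6=-1453/339
seg 1: a=1, c=M1/2=97/113, d=(M2−M1)/(6·3)=-163/3051, b=Δ1−h1·(2M1+M2)/6=-1162/339
seg 2: a=-3, c=M2/2=128/339, d=(M3−M2)/(6·2)=-121/904, b=Δ2−h2·(2M2+M3)/6=95/339
seg 3: a=-2, c=M3/2=-577/1356, d=(M4−M3)/(6·3)=577/12204, b=Δ3−h3·(2M3+M4)/6=125/678
t_q=1/4 → seg 0, τ=1/4; S=5+-1453/339·τ+0·τ²+97/339·τ³=28443/7232

  seg 0: a=5 b=-1453/339 c=0 d=97/339
  seg 1: a=1 b=-1162/339 c=97/113 d=-163/3051
  seg 2: a=-3 b=95/339 c=128/339 d=-121/904
  seg 3: a=-2 b=125/678 c=-577/1356 d=577/12204
S(1/4) = 28443/7232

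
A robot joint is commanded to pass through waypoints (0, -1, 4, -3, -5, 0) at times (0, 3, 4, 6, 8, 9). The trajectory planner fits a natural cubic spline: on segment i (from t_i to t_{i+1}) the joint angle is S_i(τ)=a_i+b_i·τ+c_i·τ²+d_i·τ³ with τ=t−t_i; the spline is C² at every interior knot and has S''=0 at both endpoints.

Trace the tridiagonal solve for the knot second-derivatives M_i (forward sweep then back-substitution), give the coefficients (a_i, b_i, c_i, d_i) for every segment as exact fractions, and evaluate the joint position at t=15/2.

  seg 0: a=0 b=-4204/1407 c=0 d=415/1407
  seg 1: a=-1 b=7001/1407 c=1245/469 d=-3701/1407
  seg 2: a=4 b=3368/1407 c=-2456/469 d=1841/1608
  seg 3: a=-3 b=-13547/2814 c=3063/1876 d=193/1407
  seg 4: a=-5 b=9463/2814 c=4607/1876 d=-4607/5628
S(15/2) = -45659/7504

Δ: Δ0=-1/3, Δ1=5, Δ2=-7/2, Δ3=-1, Δ4=5
row 1: diag=8, rhs=32; c'=1/8, d'=4
row 2: denom=6−1·1/8=47/8; d'=(-51−1·4)/(47/8)=-440/47
row 3: denom=8−2·16/47=344/47; d'=(15−2·-440/47)/(344/47)=1585/344
row 4: denom=6−2·47/172=469/86; d'=(36−2·1585/344)/(469/86)=4607/938
back: M4=4607/938
back: M3=1585/344−47/172·4607/938=3063/938
back: M2=-440/47−16/47·3063/938=-4912/469
back: M1=4−1/8·-4912/469=2490/469
M: M0=0, M1=2490/469, M2=-4912/469, M3=3063/938, M4=4607/938, M5=0
seg 0: a=0, c=M0/2=0, d=(M1−M0)/(6·3)=415/1407, b=Δ0−h0·(2M0+M1)/6=-4204/1407
seg 1: a=-1, c=M1/2=1245/469, d=(M2−M1)/(6·1)=-3701/1407, b=Δ1−h1·(2M1+M2)/6=7001/1407
seg 2: a=4, c=M2/2=-2456/469, d=(M3−M2)/(6·2)=1841/1608, b=Δ2−h2·(2M2+M3)/6=3368/1407
seg 3: a=-3, c=M3/2=3063/1876, d=(M4−M3)/(6·2)=193/1407, b=Δ3−h3·(2M3+M4)/6=-13547/2814
seg 4: a=-5, c=M4/2=4607/1876, d=(M5−M4)/(6·1)=-4607/5628, b=Δ4−h4·(2M4+M5)/6=9463/2814
t_q=15/2 → seg 3, τ=3/2; S=-3+-13547/2814·τ+3063/1876·τ²+193/1407·τ³=-45659/7504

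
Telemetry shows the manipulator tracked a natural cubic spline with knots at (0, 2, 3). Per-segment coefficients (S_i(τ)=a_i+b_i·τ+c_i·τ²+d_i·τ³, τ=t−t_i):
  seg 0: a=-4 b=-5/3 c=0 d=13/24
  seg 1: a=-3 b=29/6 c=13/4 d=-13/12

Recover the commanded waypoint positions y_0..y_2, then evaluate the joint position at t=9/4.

y_0=-4 y_1=-3 y_2=4
S(9/4) = -411/256

y_0 = S_0(0) = a_0 = -4
y_1 = S_1(0) = a_1 = -3
y_2 = S_1(1) = 4
t_q=9/4 is in segment 1 (τ=1/4); S_1(τ)=-411/256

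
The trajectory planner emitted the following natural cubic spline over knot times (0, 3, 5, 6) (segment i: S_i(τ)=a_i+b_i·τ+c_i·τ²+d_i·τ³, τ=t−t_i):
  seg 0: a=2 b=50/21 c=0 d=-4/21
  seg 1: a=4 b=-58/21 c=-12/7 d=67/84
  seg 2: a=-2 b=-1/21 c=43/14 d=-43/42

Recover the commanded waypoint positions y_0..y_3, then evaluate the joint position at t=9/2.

y_0=2 y_1=4 y_2=-2 y_3=0
S(9/2) = -293/224

y_0 = S_0(0) = a_0 = 2
y_1 = S_1(0) = a_1 = 4
y_2 = S_2(0) = a_2 = -2
y_3 = S_2(1) = 0
t_q=9/2 is in segment 1 (τ=3/2); S_1(τ)=-293/224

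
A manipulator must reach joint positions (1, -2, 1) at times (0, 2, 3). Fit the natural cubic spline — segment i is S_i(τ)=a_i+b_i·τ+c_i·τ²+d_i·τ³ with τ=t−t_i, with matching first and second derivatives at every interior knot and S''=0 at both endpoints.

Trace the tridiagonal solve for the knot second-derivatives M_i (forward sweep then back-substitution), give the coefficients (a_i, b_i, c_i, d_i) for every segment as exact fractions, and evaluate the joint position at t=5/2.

Δ: Δ0=-3/2, Δ1=3
row 1: diag=6, rhs=27; c'=1/6, d'=9/2
back: M1=9/2
M: M0=0, M1=9/2, M2=0
seg 0: a=1, c=M0/2=0, d=(M1−M0)/(6·2)=3/8, b=Δ0−h0·(2M0+M1)/6=-3
seg 1: a=-2, c=M1/2=9/4, d=(M2−M1)/(6·1)=-3/4, b=Δ1−h1·(2M1+M2)/6=3/2
t_q=5/2 → seg 1, τ=1/2; S=-2+3/2·τ+9/4·τ²+-3/4·τ³=-25/32

  seg 0: a=1 b=-3 c=0 d=3/8
  seg 1: a=-2 b=3/2 c=9/4 d=-3/4
S(5/2) = -25/32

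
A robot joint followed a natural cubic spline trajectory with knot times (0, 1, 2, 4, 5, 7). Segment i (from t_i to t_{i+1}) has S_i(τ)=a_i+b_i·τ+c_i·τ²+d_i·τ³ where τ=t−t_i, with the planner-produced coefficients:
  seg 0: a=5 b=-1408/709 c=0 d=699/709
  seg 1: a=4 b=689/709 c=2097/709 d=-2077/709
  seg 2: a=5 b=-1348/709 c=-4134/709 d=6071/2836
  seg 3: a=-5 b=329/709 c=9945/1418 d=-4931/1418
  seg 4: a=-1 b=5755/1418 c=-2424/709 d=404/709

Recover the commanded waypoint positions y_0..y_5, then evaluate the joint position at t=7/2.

y_0=5 y_1=4 y_2=5 y_3=-5 y_4=-1 y_5=-2
S(7/2) = -84995/22688

y_0 = S_0(0) = a_0 = 5
y_1 = S_1(0) = a_1 = 4
y_2 = S_2(0) = a_2 = 5
y_3 = S_3(0) = a_3 = -5
y_4 = S_4(0) = a_4 = -1
y_5 = S_4(2) = -2
t_q=7/2 is in segment 2 (τ=3/2); S_2(τ)=-84995/22688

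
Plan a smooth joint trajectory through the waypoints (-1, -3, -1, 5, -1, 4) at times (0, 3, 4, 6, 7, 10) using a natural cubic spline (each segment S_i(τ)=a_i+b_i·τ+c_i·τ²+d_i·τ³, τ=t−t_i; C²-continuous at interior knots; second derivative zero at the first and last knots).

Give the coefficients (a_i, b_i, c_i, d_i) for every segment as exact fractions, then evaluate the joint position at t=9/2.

Δ: Δ0=-2/3, Δ1=2, Δ2=3, Δ3=-6, Δ4=5/3
row 1: diag=8, rhs=16; c'=1/8, d'=2
row 2: denom=6−1·1/8=47/8; d'=(6−1·2)/(47/8)=32/47
row 3: denom=6−2·16/47=250/47; d'=(-54−2·32/47)/(250/47)=-1301/125
row 4: denom=8−1·47/250=1953/250; d'=(46−1·-1301/125)/(1953/250)=14102/1953
back: M4=14102/1953
back: M3=-1301/125−47/250·14102/1953=-22978/1953
back: M2=32/47−16/47·-22978/1953=9152/1953
back: M1=2−1/8·9152/1953=2762/1953
M: M0=0, M1=2762/1953, M2=9152/1953, M3=-22978/1953, M4=14102/1953, M5=0
seg 0: a=-1, c=M0/2=0, d=(M1−M0)/(6·3)=1381/17577, b=Δ0−h0·(2M0+M1)/6=-2683/1953
seg 1: a=-3, c=M1/2=1381/1953, d=(M2−M1)/(6·1)=355/651, b=Δ1−h1·(2M1+M2)/6=1460/1953
seg 2: a=-1, c=M2/2=4576/1953, d=(M3−M2)/(6·2)=-85/62, b=Δ2−h2·(2M2+M3)/6=7417/1953
seg 3: a=5, c=M3/2=-11489/1953, d=(M4−M3)/(6·1)=2060/651, b=Δ3−h3·(2M3+M4)/6=-6409/1953
seg 4: a=-1, c=M4/2=7051/1953, d=(M5−M4)/(6·3)=-7051/17577, b=Δ4−h4·(2M4+M5)/6=-10847/1953
t_q=9/2 → seg 2, τ=1/2; S=-1+7417/1953·τ+4576/1953·τ²+-85/62·τ³=13679/10416

  seg 0: a=-1 b=-2683/1953 c=0 d=1381/17577
  seg 1: a=-3 b=1460/1953 c=1381/1953 d=355/651
  seg 2: a=-1 b=7417/1953 c=4576/1953 d=-85/62
  seg 3: a=5 b=-6409/1953 c=-11489/1953 d=2060/651
  seg 4: a=-1 b=-10847/1953 c=7051/1953 d=-7051/17577
S(9/2) = 13679/10416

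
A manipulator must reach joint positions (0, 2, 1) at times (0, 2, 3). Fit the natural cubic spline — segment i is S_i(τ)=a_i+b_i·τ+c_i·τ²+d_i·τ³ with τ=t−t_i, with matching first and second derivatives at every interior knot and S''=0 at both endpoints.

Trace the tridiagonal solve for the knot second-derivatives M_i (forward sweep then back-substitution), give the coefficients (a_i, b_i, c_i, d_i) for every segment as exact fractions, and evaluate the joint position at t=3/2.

Δ: Δ0=1, Δ1=-1
row 1: diag=6, rhs=-12; c'=1/6, d'=-2
back: M1=-2
M: M0=0, M1=-2, M2=0
seg 0: a=0, c=M0/2=0, d=(M1−M0)/(6·2)=-1/6, b=Δ0−h0·(2M0+M1)/6=5/3
seg 1: a=2, c=M1/2=-1, d=(M2−M1)/(6·1)=1/3, b=Δ1−h1·(2M1+M2)/6=-1/3
t_q=3/2 → seg 0, τ=3/2; S=0+5/3·τ+0·τ²+-1/6·τ³=31/16

  seg 0: a=0 b=5/3 c=0 d=-1/6
  seg 1: a=2 b=-1/3 c=-1 d=1/3
S(3/2) = 31/16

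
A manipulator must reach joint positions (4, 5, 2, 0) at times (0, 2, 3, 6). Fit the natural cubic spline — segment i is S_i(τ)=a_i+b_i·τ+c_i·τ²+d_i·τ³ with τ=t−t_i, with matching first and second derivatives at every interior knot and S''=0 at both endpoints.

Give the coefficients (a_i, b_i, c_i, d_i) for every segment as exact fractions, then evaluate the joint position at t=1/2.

Δ: Δ0=1/2, Δ1=-3, Δ2=-2/3
row 1: diag=6, rhs=-21; c'=1/6, d'=-7/2
row 2: denom=8−1·1/6=47/6; d'=(14−1·-7/2)/(47/6)=105/47
back: M2=105/47
back: M1=-7/2−1/6·105/47=-182/47
M: M0=0, M1=-182/47, M2=105/47, M3=0
seg 0: a=4, c=M0/2=0, d=(M1−M0)/(6·2)=-91/282, b=Δ0−h0·(2M0+M1)/6=505/282
seg 1: a=5, c=M1/2=-91/47, d=(M2−M1)/(6·1)=287/282, b=Δ1−h1·(2M1+M2)/6=-587/282
seg 2: a=2, c=M2/2=105/94, d=(M3−M2)/(6·3)=-35/282, b=Δ2−h2·(2M2+M3)/6=-409/141
t_q=1/2 → seg 0, τ=1/2; S=4+505/282·τ+0·τ²+-91/282·τ³=3651/752

  seg 0: a=4 b=505/282 c=0 d=-91/282
  seg 1: a=5 b=-587/282 c=-91/47 d=287/282
  seg 2: a=2 b=-409/141 c=105/94 d=-35/282
S(1/2) = 3651/752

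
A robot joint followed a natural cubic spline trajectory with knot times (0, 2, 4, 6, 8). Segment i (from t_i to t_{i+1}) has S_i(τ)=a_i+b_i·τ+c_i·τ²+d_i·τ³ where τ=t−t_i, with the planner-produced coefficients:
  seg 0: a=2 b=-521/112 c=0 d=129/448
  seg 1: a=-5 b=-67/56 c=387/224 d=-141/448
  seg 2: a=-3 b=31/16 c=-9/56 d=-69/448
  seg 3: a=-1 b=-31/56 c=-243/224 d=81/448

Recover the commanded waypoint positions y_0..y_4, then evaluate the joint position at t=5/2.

y_0=2 y_1=-5 y_2=-3 y_3=-1 y_4=-5
S(5/2) = -18657/3584

y_0 = S_0(0) = a_0 = 2
y_1 = S_1(0) = a_1 = -5
y_2 = S_2(0) = a_2 = -3
y_3 = S_3(0) = a_3 = -1
y_4 = S_3(2) = -5
t_q=5/2 is in segment 1 (τ=1/2); S_1(τ)=-18657/3584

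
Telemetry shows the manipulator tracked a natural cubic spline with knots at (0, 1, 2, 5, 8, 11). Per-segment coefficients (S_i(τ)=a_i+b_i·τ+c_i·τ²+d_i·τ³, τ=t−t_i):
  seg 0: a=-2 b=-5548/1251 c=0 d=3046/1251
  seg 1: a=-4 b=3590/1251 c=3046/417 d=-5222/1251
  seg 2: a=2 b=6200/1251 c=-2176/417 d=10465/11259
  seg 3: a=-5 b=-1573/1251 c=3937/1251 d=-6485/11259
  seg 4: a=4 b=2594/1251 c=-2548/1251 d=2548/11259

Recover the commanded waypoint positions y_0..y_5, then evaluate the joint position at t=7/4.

y_0 = S_0(0) = a_0 = -2
y_1 = S_1(0) = a_1 = -4
y_2 = S_2(0) = a_2 = 2
y_3 = S_3(0) = a_3 = -5
y_4 = S_4(0) = a_4 = 4
y_5 = S_4(3) = -2
t_q=7/4 is in segment 1 (τ=3/4); S_1(τ)=6673/13344

y_0=-2 y_1=-4 y_2=2 y_3=-5 y_4=4 y_5=-2
S(7/4) = 6673/13344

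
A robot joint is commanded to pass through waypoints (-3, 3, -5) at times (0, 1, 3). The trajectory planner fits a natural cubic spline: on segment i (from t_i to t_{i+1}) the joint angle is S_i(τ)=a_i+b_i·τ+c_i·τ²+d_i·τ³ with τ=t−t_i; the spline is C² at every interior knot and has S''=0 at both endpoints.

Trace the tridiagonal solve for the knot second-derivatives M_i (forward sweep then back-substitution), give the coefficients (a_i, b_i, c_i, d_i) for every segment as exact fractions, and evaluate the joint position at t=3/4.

Δ: Δ0=6, Δ1=-4
row 1: diag=6, rhs=-60; c'=1/3, d'=-10
back: M1=-10
M: M0=0, M1=-10, M2=0
seg 0: a=-3, c=M0/2=0, d=(M1−M0)/(6·1)=-5/3, b=Δ0−h0·(2M0+M1)/6=23/3
seg 1: a=3, c=M1/2=-5, d=(M2−M1)/(6·2)=5/6, b=Δ1−h1·(2M1+M2)/6=8/3
t_q=3/4 → seg 0, τ=3/4; S=-3+23/3·τ+0·τ²+-5/3·τ³=131/64

  seg 0: a=-3 b=23/3 c=0 d=-5/3
  seg 1: a=3 b=8/3 c=-5 d=5/6
S(3/4) = 131/64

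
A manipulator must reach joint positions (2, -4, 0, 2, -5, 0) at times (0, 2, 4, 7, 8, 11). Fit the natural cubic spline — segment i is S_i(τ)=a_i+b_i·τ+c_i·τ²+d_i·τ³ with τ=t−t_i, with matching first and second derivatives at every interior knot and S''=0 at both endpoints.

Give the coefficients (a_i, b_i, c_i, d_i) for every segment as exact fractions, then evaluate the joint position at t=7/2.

Δ: Δ0=-3, Δ1=2, Δ2=2/3, Δ3=-7, Δ4=5/3
row 1: diag=8, rhs=30; c'=1/4, d'=15/4
row 2: denom=10−2·1/4=19/2; d'=(-8−2·15/4)/(19/2)=-31/19
row 3: denom=8−3·6/19=134/19; d'=(-46−3·-31/19)/(134/19)=-781/134
row 4: denom=8−1·19/134=1053/134; d'=(52−1·-781/134)/(1053/134)=287/39
back: M4=287/39
back: M3=-781/134−19/134·287/39=-268/39
back: M2=-31/19−6/19·-268/39=7/13
back: M1=15/4−1/4·7/13=47/13
M: M0=0, M1=47/13, M2=7/13, M3=-268/39, M4=287/39, M5=0
seg 0: a=2, c=M0/2=0, d=(M1−M0)/(6·2)=47/156, b=Δ0−h0·(2M0+M1)/6=-164/39
seg 1: a=-4, c=M1/2=47/26, d=(M2−M1)/(6·2)=-10/39, b=Δ1−h1·(2M1+M2)/6=-23/39
seg 2: a=0, c=M2/2=7/26, d=(M3−M2)/(6·3)=-289/702, b=Δ2−h2·(2M2+M3)/6=139/39
seg 3: a=2, c=M3/2=-134/39, d=(M4−M3)/(6·1)=185/78, b=Δ3−h3·(2M3+M4)/6=-463/78
seg 4: a=-5, c=M4/2=287/78, d=(M5−M4)/(6·3)=-287/702, b=Δ4−h4·(2M4+M5)/6=-74/13
t_q=7/2 → seg 1, τ=3/2; S=-4+-23/39·τ+47/26·τ²+-10/39·τ³=-175/104

  seg 0: a=2 b=-164/39 c=0 d=47/156
  seg 1: a=-4 b=-23/39 c=47/26 d=-10/39
  seg 2: a=0 b=139/39 c=7/26 d=-289/702
  seg 3: a=2 b=-463/78 c=-134/39 d=185/78
  seg 4: a=-5 b=-74/13 c=287/78 d=-287/702
S(7/2) = -175/104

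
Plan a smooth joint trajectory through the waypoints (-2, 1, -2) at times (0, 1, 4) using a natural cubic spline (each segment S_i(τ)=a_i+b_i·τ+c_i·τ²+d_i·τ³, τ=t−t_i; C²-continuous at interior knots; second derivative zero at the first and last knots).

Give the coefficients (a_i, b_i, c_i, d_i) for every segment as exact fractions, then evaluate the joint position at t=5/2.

Δ: Δ0=3, Δ1=-1
row 1: diag=8, rhs=-24; c'=3/8, d'=-3
back: M1=-3
M: M0=0, M1=-3, M2=0
seg 0: a=-2, c=M0/2=0, d=(M1−M0)/(6·1)=-1/2, b=Δ0−h0·(2M0+M1)/6=7/2
seg 1: a=1, c=M1/2=-3/2, d=(M2−M1)/(6·3)=1/6, b=Δ1−h1·(2M1+M2)/6=2
t_q=5/2 → seg 1, τ=3/2; S=1+2·τ+-3/2·τ²+1/6·τ³=19/16

  seg 0: a=-2 b=7/2 c=0 d=-1/2
  seg 1: a=1 b=2 c=-3/2 d=1/6
S(5/2) = 19/16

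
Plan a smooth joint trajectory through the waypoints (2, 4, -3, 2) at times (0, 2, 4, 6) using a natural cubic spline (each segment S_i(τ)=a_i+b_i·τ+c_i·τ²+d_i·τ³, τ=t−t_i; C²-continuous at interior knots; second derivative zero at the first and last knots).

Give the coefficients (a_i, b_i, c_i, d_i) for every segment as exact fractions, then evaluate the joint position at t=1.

  seg 0: a=2 b=13/5 c=0 d=-2/5
  seg 1: a=4 b=-11/5 c=-12/5 d=7/8
  seg 2: a=-3 b=-13/10 c=57/20 d=-19/40
S(1) = 21/5

Δ: Δ0=1, Δ1=-7/2, Δ2=5/2
row 1: diag=8, rhs=-27; c'=1/4, d'=-27/8
row 2: denom=8−2·1/4=15/2; d'=(36−2·-27/8)/(15/2)=57/10
back: M2=57/10
back: M1=-27/8−1/4·57/10=-24/5
M: M0=0, M1=-24/5, M2=57/10, M3=0
seg 0: a=2, c=M0/2=0, d=(M1−M0)/(6·2)=-2/5, b=Δ0−h0·(2M0+M1)/6=13/5
seg 1: a=4, c=M1/2=-12/5, d=(M2−M1)/(6·2)=7/8, b=Δ1−h1·(2M1+M2)/6=-11/5
seg 2: a=-3, c=M2/2=57/20, d=(M3−M2)/(6·2)=-19/40, b=Δ2−h2·(2M2+M3)/6=-13/10
t_q=1 → seg 0, τ=1; S=2+13/5·τ+0·τ²+-2/5·τ³=21/5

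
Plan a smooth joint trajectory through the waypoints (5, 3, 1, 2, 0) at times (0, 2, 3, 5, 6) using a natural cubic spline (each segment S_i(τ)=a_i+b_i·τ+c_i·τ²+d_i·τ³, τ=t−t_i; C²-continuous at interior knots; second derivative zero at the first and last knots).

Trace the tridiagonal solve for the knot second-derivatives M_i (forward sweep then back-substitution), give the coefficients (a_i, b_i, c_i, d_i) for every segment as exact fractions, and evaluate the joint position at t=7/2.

  seg 0: a=5 b=-41/93 c=0 d=-13/93
  seg 1: a=3 b=-197/93 c=-26/31 d=89/93
  seg 2: a=1 b=-86/93 c=63/31 d=-491/744
  seg 3: a=2 b=-133/186 c=-239/124 d=239/372
S(7/2) = 1911/1984

Δ: Δ0=-1, Δ1=-2, Δ2=1/2, Δ3=-2
row 1: diag=6, rhs=-6; c'=1/6, d'=-1
row 2: denom=6−1·1/6=35/6; d'=(15−1·-1)/(35/6)=96/35
row 3: denom=6−2·12/35=186/35; d'=(-15−2·96/35)/(186/35)=-239/62
back: M3=-239/62
back: M2=96/35−12/35·-239/62=126/31
back: M1=-1−1/6·126/31=-52/31
M: M0=0, M1=-52/31, M2=126/31, M3=-239/62, M4=0
seg 0: a=5, c=M0/2=0, d=(M1−M0)/(6·2)=-13/93, b=Δ0−h0·(2M0+M1)/6=-41/93
seg 1: a=3, c=M1/2=-26/31, d=(M2−M1)/(6·1)=89/93, b=Δ1−h1·(2M1+M2)/6=-197/93
seg 2: a=1, c=M2/2=63/31, d=(M3−M2)/(6·2)=-491/744, b=Δ2−h2·(2M2+M3)/6=-86/93
seg 3: a=2, c=M3/2=-239/124, d=(M4−M3)/(6·1)=239/372, b=Δ3−h3·(2M3+M4)/6=-133/186
t_q=7/2 → seg 2, τ=1/2; S=1+-86/93·τ+63/31·τ²+-491/744·τ³=1911/1984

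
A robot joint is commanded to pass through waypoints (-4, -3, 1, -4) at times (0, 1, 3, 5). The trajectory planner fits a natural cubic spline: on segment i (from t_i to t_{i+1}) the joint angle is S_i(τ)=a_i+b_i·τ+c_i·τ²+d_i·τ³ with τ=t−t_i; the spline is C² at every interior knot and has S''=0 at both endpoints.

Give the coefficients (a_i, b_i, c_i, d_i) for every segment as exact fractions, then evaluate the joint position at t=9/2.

  seg 0: a=-4 b=27/44 c=0 d=17/44
  seg 1: a=-3 b=39/22 c=51/44 d=-23/44
  seg 2: a=1 b=3/22 c=-87/44 d=29/88
S(9/2) = -1501/704

Δ: Δ0=1, Δ1=2, Δ2=-5/2
row 1: diag=6, rhs=6; c'=1/3, d'=1
row 2: denom=8−2·1/3=22/3; d'=(-27−2·1)/(22/3)=-87/22
back: M2=-87/22
back: M1=1−1/3·-87/22=51/22
M: M0=0, M1=51/22, M2=-87/22, M3=0
seg 0: a=-4, c=M0/2=0, d=(M1−M0)/(6·1)=17/44, b=Δ0−h0·(2M0+M1)/6=27/44
seg 1: a=-3, c=M1/2=51/44, d=(M2−M1)/(6·2)=-23/44, b=Δ1−h1·(2M1+M2)/6=39/22
seg 2: a=1, c=M2/2=-87/44, d=(M3−M2)/(6·2)=29/88, b=Δ2−h2·(2M2+M3)/6=3/22
t_q=9/2 → seg 2, τ=3/2; S=1+3/22·τ+-87/44·τ²+29/88·τ³=-1501/704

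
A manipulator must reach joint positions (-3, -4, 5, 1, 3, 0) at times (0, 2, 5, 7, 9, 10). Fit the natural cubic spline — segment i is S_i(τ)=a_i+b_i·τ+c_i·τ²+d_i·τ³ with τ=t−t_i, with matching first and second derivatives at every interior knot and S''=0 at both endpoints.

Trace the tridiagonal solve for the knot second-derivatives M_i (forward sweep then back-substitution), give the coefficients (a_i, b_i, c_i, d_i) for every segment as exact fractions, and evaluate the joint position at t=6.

  seg 0: a=-3 b=-3213/1882 c=0 d=284/941
  seg 1: a=-4 b=3603/1882 c=1704/941 d=-909/1882
  seg 2: a=5 b=-246/941 c=-4773/1882 d=3137/3764
  seg 3: a=1 b=-381/941 c=2319/941 d=-829/941
  seg 4: a=3 b=-1053/941 c=-2655/941 d=885/941
S(6) = 11427/3764

Δ: Δ0=-1/2, Δ1=3, Δ2=-2, Δ3=1, Δ4=-3
row 1: diag=10, rhs=21; c'=3/10, d'=21/10
row 2: denom=10−3·3/10=91/10; d'=(-30−3·21/10)/(91/10)=-363/91
row 3: denom=8−2·20/91=688/91; d'=(18−2·-363/91)/(688/91)=591/172
row 4: denom=6−2·91/344=941/172; d'=(-24−2·591/172)/(941/172)=-5310/941
back: M4=-5310/941
back: M3=591/172−91/344·-5310/941=4638/941
back: M2=-363/91−20/91·4638/941=-4773/941
back: M1=21/10−3/10·-4773/941=3408/941
M: M0=0, M1=3408/941, M2=-4773/941, M3=4638/941, M4=-5310/941, M5=0
seg 0: a=-3, c=M0/2=0, d=(M1−M0)/(6·2)=284/941, b=Δ0−h0·(2M0+M1)/6=-3213/1882
seg 1: a=-4, c=M1/2=1704/941, d=(M2−M1)/(6·3)=-909/1882, b=Δ1−h1·(2M1+M2)/6=3603/1882
seg 2: a=5, c=M2/2=-4773/1882, d=(M3−M2)/(6·2)=3137/3764, b=Δ2−h2·(2M2+M3)/6=-246/941
seg 3: a=1, c=M3/2=2319/941, d=(M4−M3)/(6·2)=-829/941, b=Δ3−h3·(2M3+M4)/6=-381/941
seg 4: a=3, c=M4/2=-2655/941, d=(M5−M4)/(6·1)=885/941, b=Δ4−h4·(2M4+M5)/6=-1053/941
t_q=6 → seg 2, τ=1; S=5+-246/941·τ+-4773/1882·τ²+3137/3764·τ³=11427/3764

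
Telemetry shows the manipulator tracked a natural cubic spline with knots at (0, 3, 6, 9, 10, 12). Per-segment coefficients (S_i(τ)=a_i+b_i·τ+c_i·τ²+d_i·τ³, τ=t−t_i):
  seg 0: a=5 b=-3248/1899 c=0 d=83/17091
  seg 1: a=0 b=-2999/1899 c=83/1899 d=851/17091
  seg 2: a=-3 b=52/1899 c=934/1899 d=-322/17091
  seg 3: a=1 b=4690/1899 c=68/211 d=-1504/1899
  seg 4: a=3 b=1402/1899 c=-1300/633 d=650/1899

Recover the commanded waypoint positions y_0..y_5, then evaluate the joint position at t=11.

y_0 = S_0(0) = a_0 = 5
y_1 = S_1(0) = a_1 = 0
y_2 = S_2(0) = a_2 = -3
y_3 = S_3(0) = a_3 = 1
y_4 = S_4(0) = a_4 = 3
y_5 = S_4(2) = -1
t_q=11 is in segment 4 (τ=1); S_4(τ)=1283/633

y_0=5 y_1=0 y_2=-3 y_3=1 y_4=3 y_5=-1
S(11) = 1283/633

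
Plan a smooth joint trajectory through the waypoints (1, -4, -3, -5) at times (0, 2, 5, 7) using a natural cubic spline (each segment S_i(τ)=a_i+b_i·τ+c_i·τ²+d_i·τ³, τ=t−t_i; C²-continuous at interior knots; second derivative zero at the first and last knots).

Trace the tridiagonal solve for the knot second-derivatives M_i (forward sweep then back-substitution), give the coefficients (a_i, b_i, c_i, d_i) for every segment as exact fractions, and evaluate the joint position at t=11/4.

Δ: Δ0=-5/2, Δ1=1/3, Δ2=-1
row 1: diag=10, rhs=17; c'=3/10, d'=17/10
row 2: denom=10−3·3/10=91/10; d'=(-8−3·17/10)/(91/10)=-131/91
back: M2=-131/91
back: M1=17/10−3/10·-131/91=194/91
M: M0=0, M1=194/91, M2=-131/91, M3=0
seg 0: a=1, c=M0/2=0, d=(M1−M0)/(6·2)=97/546, b=Δ0−h0·(2M0+M1)/6=-1753/546
seg 1: a=-4, c=M1/2=97/91, d=(M2−M1)/(6·3)=-25/126, b=Δ1−h1·(2M1+M2)/6=-589/546
seg 2: a=-3, c=M2/2=-131/182, d=(M3−M2)/(6·2)=131/1092, b=Δ2−h2·(2M2+M3)/6=-11/273
t_q=11/4 → seg 1, τ=3/4; S=-4+-589/546·τ+97/91·τ²+-25/126·τ³=-50007/11648

  seg 0: a=1 b=-1753/546 c=0 d=97/546
  seg 1: a=-4 b=-589/546 c=97/91 d=-25/126
  seg 2: a=-3 b=-11/273 c=-131/182 d=131/1092
S(11/4) = -50007/11648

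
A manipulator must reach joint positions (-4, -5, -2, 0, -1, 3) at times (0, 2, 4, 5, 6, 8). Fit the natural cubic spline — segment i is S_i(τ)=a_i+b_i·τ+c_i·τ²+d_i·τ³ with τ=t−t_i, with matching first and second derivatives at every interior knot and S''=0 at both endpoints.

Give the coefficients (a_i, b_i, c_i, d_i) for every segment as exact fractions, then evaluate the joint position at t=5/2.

  seg 0: a=-4 b=-220/241 c=0 d=199/1928
  seg 1: a=-5 b=157/482 c=597/964 d=-31/1928
  seg 2: a=-2 b=629/241 c=126/241 d=-273/241
  seg 3: a=0 b=62/241 c=-693/241 d=390/241
  seg 4: a=-1 b=-154/241 c=477/241 d=-159/482
S(5/2) = -72251/15424

Δ: Δ0=-1/2, Δ1=3/2, Δ2=2, Δ3=-1, Δ4=2
row 1: diag=8, rhs=12; c'=1/4, d'=3/2
row 2: denom=6−2·1/4=11/2; d'=(3−2·3/2)/(11/2)=0
row 3: denom=4−1·2/11=42/11; d'=(-18−1·0)/(42/11)=-33/7
row 4: denom=6−1·11/42=241/42; d'=(18−1·-33/7)/(241/42)=954/241
back: M4=954/241
back: M3=-33/7−11/42·954/241=-1386/241
back: M2=0−2/11·-1386/241=252/241
back: M1=3/2−1/4·252/241=597/482
M: M0=0, M1=597/482, M2=252/241, M3=-1386/241, M4=954/241, M5=0
seg 0: a=-4, c=M0/2=0, d=(M1−M0)/(6·2)=199/1928, b=Δ0−h0·(2M0+M1)/6=-220/241
seg 1: a=-5, c=M1/2=597/964, d=(M2−M1)/(6·2)=-31/1928, b=Δ1−h1·(2M1+M2)/6=157/482
seg 2: a=-2, c=M2/2=126/241, d=(M3−M2)/(6·1)=-273/241, b=Δ2−h2·(2M2+M3)/6=629/241
seg 3: a=0, c=M3/2=-693/241, d=(M4−M3)/(6·1)=390/241, b=Δ3−h3·(2M3+M4)/6=62/241
seg 4: a=-1, c=M4/2=477/241, d=(M5−M4)/(6·2)=-159/482, b=Δ4−h4·(2M4+M5)/6=-154/241
t_q=5/2 → seg 1, τ=1/2; S=-5+157/482·τ+597/964·τ²+-31/1928·τ³=-72251/15424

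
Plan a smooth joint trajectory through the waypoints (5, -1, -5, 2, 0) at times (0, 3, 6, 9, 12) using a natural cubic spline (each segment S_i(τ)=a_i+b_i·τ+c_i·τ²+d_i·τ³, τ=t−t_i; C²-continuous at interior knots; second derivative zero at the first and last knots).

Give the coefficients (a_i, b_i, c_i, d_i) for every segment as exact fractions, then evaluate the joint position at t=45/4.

  seg 0: a=5 b=-313/168 c=0 d=-23/1512
  seg 1: a=-1 b=-191/84 c=-23/168 d=227/1512
  seg 2: a=-5 b=23/24 c=17/14 d=-127/504
  seg 3: a=2 b=121/84 c=-59/56 d=59/504
S(45/4) = 4447/3584

Δ: Δ0=-2, Δ1=-4/3, Δ2=7/3, Δ3=-2/3
row 1: diag=12, rhs=4; c'=1/4, d'=1/3
row 2: denom=12−3·1/4=45/4; d'=(22−3·1/3)/(45/4)=28/15
row 3: denom=12−3·4/15=56/5; d'=(-18−3·28/15)/(56/5)=-59/28
back: M3=-59/28
back: M2=28/15−4/15·-59/28=17/7
back: M1=1/3−1/4·17/7=-23/84
M: M0=0, M1=-23/84, M2=17/7, M3=-59/28, M4=0
seg 0: a=5, c=M0/2=0, d=(M1−M0)/(6·3)=-23/1512, b=Δ0−h0·(2M0+M1)/6=-313/168
seg 1: a=-1, c=M1/2=-23/168, d=(M2−M1)/(6·3)=227/1512, b=Δ1−h1·(2M1+M2)/6=-191/84
seg 2: a=-5, c=M2/2=17/14, d=(M3−M2)/(6·3)=-127/504, b=Δ2−h2·(2M2+M3)/6=23/24
seg 3: a=2, c=M3/2=-59/56, d=(M4−M3)/(6·3)=59/504, b=Δ3−h3·(2M3+M4)/6=121/84
t_q=45/4 → seg 3, τ=9/4; S=2+121/84·τ+-59/56·τ²+59/504·τ³=4447/3584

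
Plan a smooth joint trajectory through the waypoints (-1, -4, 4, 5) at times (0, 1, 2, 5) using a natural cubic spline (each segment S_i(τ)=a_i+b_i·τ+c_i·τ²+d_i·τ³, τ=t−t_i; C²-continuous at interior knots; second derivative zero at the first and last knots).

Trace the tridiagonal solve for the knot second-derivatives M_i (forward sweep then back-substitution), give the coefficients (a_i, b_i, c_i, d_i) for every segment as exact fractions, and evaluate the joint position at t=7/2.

Δ: Δ0=-3, Δ1=8, Δ2=1/3
row 1: diag=4, rhs=66; c'=1/4, d'=33/2
row 2: denom=8−1·1/4=31/4; d'=(-46−1·33/2)/(31/4)=-250/31
back: M2=-250/31
back: M1=33/2−1/4·-250/31=574/31
M: M0=0, M1=574/31, M2=-250/31, M3=0
seg 0: a=-1, c=M0/2=0, d=(M1−M0)/(6·1)=287/93, b=Δ0−h0·(2M0+M1)/6=-566/93
seg 1: a=-4, c=M1/2=287/31, d=(M2−M1)/(6·1)=-412/93, b=Δ1−h1·(2M1+M2)/6=295/93
seg 2: a=4, c=M2/2=-125/31, d=(M3−M2)/(6·3)=125/279, b=Δ2−h2·(2M2+M3)/6=781/93
t_q=7/2 → seg 2, τ=3/2; S=4+781/93·τ+-125/31·τ²+125/279·τ³=2241/248

  seg 0: a=-1 b=-566/93 c=0 d=287/93
  seg 1: a=-4 b=295/93 c=287/31 d=-412/93
  seg 2: a=4 b=781/93 c=-125/31 d=125/279
S(7/2) = 2241/248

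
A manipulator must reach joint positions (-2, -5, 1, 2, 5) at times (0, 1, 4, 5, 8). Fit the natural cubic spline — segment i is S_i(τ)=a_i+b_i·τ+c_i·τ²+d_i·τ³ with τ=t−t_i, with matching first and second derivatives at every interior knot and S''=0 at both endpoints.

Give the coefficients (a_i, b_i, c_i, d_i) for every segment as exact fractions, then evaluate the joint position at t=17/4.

  seg 0: a=-2 b=-545/144 c=0 d=113/144
  seg 1: a=-5 b=-103/72 c=113/48 d=-523/1296
  seg 2: a=1 b=259/144 c=-23/18 d=23/48
  seg 3: a=2 b=49/72 c=23/144 d=-23/1296
S(17/4) = 4231/3072

Δ: Δ0=-3, Δ1=2, Δ2=1, Δ3=1
row 1: diag=8, rhs=30; c'=3/8, d'=15/4
row 2: denom=8−3·3/8=55/8; d'=(-6−3·15/4)/(55/8)=-138/55
row 3: denom=8−1·8/55=432/55; d'=(0−1·-138/55)/(432/55)=23/72
back: M3=23/72
back: M2=-138/55−8/55·23/72=-23/9
back: M1=15/4−3/8·-23/9=113/24
M: M0=0, M1=113/24, M2=-23/9, M3=23/72, M4=0
seg 0: a=-2, c=M0/2=0, d=(M1−M0)/(6·1)=113/144, b=Δ0−h0·(2M0+M1)/6=-545/144
seg 1: a=-5, c=M1/2=113/48, d=(M2−M1)/(6·3)=-523/1296, b=Δ1−h1·(2M1+M2)/6=-103/72
seg 2: a=1, c=M2/2=-23/18, d=(M3−M2)/(6·1)=23/48, b=Δ2−h2·(2M2+M3)/6=259/144
seg 3: a=2, c=M3/2=23/144, d=(M4−M3)/(6·3)=-23/1296, b=Δ3−h3·(2M3+M4)/6=49/72
t_q=17/4 → seg 2, τ=1/4; S=1+259/144·τ+-23/18·τ²+23/48·τ³=4231/3072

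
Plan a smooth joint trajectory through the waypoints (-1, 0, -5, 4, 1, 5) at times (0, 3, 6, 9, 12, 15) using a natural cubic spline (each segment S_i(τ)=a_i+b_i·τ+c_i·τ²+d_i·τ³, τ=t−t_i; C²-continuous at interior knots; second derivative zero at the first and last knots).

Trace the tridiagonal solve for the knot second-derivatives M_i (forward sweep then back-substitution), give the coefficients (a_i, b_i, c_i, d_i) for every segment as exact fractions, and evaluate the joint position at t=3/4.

Δ: Δ0=1/3, Δ1=-5/3, Δ2=3, Δ3=-1, Δ4=4/3
row 1: diag=12, rhs=-12; c'=1/4, d'=-1
row 2: denom=12−3·1/4=45/4; d'=(28−3·-1)/(45/4)=124/45
row 3: denom=12−3·4/15=56/5; d'=(-24−3·124/45)/(56/5)=-121/42
row 4: denom=12−3·15/56=627/56; d'=(14−3·-121/42)/(627/56)=1268/627
back: M4=1268/627
back: M3=-121/42−15/56·1268/627=-2146/627
back: M2=124/45−4/15·-2146/627=2300/627
back: M1=-1−1/4·2300/627=-1202/627
M: M0=0, M1=-1202/627, M2=2300/627, M3=-2146/627, M4=1268/627, M5=0
seg 0: a=-1, c=M0/2=0, d=(M1−M0)/(6·3)=-601/5643, b=Δ0−h0·(2M0+M1)/6=270/209
seg 1: a=0, c=M1/2=-601/627, d=(M2−M1)/(6·3)=1751/5643, b=Δ1−h1·(2M1+M2)/6=-331/209
seg 2: a=-5, c=M2/2=1150/627, d=(M3−M2)/(6·3)=-13/33, b=Δ2−h2·(2M2+M3)/6=218/209
seg 3: a=4, c=M3/2=-1073/627, d=(M4−M3)/(6·3)=569/1881, b=Δ3−h3·(2M3+M4)/6=295/209
seg 4: a=1, c=M4/2=634/627, d=(M5−M4)/(6·3)=-634/5643, b=Δ4−h4·(2M4+M5)/6=-144/209
t_q=3/4 → seg 0, τ=3/4; S=-1+270/209·τ+0·τ²+-601/5643·τ³=-1017/13376

  seg 0: a=-1 b=270/209 c=0 d=-601/5643
  seg 1: a=0 b=-331/209 c=-601/627 d=1751/5643
  seg 2: a=-5 b=218/209 c=1150/627 d=-13/33
  seg 3: a=4 b=295/209 c=-1073/627 d=569/1881
  seg 4: a=1 b=-144/209 c=634/627 d=-634/5643
S(3/4) = -1017/13376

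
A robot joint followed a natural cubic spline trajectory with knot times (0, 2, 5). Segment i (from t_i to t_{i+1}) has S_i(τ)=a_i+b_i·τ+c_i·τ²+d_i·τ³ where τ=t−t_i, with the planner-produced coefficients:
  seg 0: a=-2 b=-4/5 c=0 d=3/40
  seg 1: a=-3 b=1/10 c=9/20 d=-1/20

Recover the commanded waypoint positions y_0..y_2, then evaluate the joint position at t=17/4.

y_0 = S_0(0) = a_0 = -2
y_1 = S_1(0) = a_1 = -3
y_2 = S_1(3) = 0
t_q=17/4 is in segment 1 (τ=9/4); S_1(τ)=-273/256

y_0=-2 y_1=-3 y_2=0
S(17/4) = -273/256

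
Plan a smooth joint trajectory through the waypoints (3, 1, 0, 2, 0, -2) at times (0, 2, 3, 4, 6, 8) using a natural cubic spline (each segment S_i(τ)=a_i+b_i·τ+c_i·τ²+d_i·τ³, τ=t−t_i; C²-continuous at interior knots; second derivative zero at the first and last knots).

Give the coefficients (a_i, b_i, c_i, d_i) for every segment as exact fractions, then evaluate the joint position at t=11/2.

Δ: Δ0=-1, Δ1=-1, Δ2=2, Δ3=-1, Δ4=-1
row 1: diag=6, rhs=0; c'=1/6, d'=0
row 2: denom=4−1·1/6=23/6; d'=(18−1·0)/(23/6)=108/23
row 3: denom=6−1·6/23=132/23; d'=(-18−1·108/23)/(132/23)=-87/22
row 4: denom=8−2·23/66=241/33; d'=(0−2·-87/22)/(241/33)=261/241
back: M4=261/241
back: M3=-87/22−23/66·261/241=-1044/241
back: M2=108/23−6/23·-1044/241=1404/241
back: M1=0−1/6·1404/241=-234/241
M: M0=0, M1=-234/241, M2=1404/241, M3=-1044/241, M4=261/241, M5=0
seg 0: a=3, c=M0/2=0, d=(M1−M0)/(6·2)=-39/482, b=Δ0−h0·(2M0+M1)/6=-163/241
seg 1: a=1, c=M1/2=-117/241, d=(M2−M1)/(6·1)=273/241, b=Δ1−h1·(2M1+M2)/6=-397/241
seg 2: a=0, c=M2/2=702/241, d=(M3−M2)/(6·1)=-408/241, b=Δ2−h2·(2M2+M3)/6=188/241
seg 3: a=2, c=M3/2=-522/241, d=(M4−M3)/(6·2)=435/964, b=Δ3−h3·(2M3+M4)/6=368/241
seg 4: a=0, c=M4/2=261/482, d=(M5−M4)/(6·2)=-87/964, b=Δ4−h4·(2M4+M5)/6=-415/241
t_q=11/2 → seg 3, τ=3/2; S=2+368/241·τ+-522/241·τ²+435/964·τ³=7249/7712

  seg 0: a=3 b=-163/241 c=0 d=-39/482
  seg 1: a=1 b=-397/241 c=-117/241 d=273/241
  seg 2: a=0 b=188/241 c=702/241 d=-408/241
  seg 3: a=2 b=368/241 c=-522/241 d=435/964
  seg 4: a=0 b=-415/241 c=261/482 d=-87/964
S(11/2) = 7249/7712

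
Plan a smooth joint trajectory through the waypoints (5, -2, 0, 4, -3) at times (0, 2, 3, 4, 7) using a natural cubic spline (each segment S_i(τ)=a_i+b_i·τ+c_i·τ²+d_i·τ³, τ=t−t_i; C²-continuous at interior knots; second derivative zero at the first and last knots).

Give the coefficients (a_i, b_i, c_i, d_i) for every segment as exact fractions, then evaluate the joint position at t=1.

Δ: Δ0=-7/2, Δ1=2, Δ2=4, Δ3=-7/3
row 1: diag=6, rhs=33; c'=1/6, d'=11/2
row 2: denom=4−1·1/6=23/6; d'=(12−1·11/2)/(23/6)=39/23
row 3: denom=8−1·6/23=178/23; d'=(-38−1·39/23)/(178/23)=-913/178
back: M3=-913/178
back: M2=39/23−6/23·-913/178=270/89
back: M1=11/2−1/6·270/89=889/178
M: M0=0, M1=889/178, M2=270/89, M3=-913/178, M4=0
seg 0: a=5, c=M0/2=0, d=(M1−M0)/(6·2)=889/2136, b=Δ0−h0·(2M0+M1)/6=-1379/267
seg 1: a=-2, c=M1/2=889/356, d=(M2−M1)/(6·1)=-349/1068, b=Δ1−h1·(2M1+M2)/6=-91/534
seg 2: a=0, c=M2/2=135/89, d=(M3−M2)/(6·1)=-1453/1068, b=Δ2−h2·(2M2+M3)/6=4105/1068
seg 3: a=4, c=M3/2=-913/356, d=(M4−M3)/(6·3)=913/3204, b=Δ3−h3·(2M3+M4)/6=1493/534
t_q=1 → seg 0, τ=1; S=5+-1379/267·τ+0·τ²+889/2136·τ³=179/712

  seg 0: a=5 b=-1379/267 c=0 d=889/2136
  seg 1: a=-2 b=-91/534 c=889/356 d=-349/1068
  seg 2: a=0 b=4105/1068 c=135/89 d=-1453/1068
  seg 3: a=4 b=1493/534 c=-913/356 d=913/3204
S(1) = 179/712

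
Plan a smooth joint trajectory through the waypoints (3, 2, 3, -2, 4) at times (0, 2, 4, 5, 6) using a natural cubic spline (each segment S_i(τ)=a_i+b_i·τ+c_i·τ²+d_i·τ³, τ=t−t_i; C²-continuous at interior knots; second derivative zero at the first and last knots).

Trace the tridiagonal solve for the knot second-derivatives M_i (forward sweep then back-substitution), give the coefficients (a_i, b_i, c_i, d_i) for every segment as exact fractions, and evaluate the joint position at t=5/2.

  seg 0: a=3 b=-131/84 c=0 d=89/336
  seg 1: a=2 b=34/21 c=89/56 d=-361/336
  seg 2: a=3 b=-59/12 c=-34/7 d=401/84
  seg 3: a=-2 b=-13/42 c=265/28 d=-265/84
S(5/2) = 2753/896

Δ: Δ0=-1/2, Δ1=1/2, Δ2=-5, Δ3=6
row 1: diag=8, rhs=6; c'=1/4, d'=3/4
row 2: denom=6−2·1/4=11/2; d'=(-33−2·3/4)/(11/2)=-69/11
row 3: denom=4−1·2/11=42/11; d'=(66−1·-69/11)/(42/11)=265/14
back: M3=265/14
back: M2=-69/11−2/11·265/14=-68/7
back: M1=3/4−1/4·-68/7=89/28
M: M0=0, M1=89/28, M2=-68/7, M3=265/14, M4=0
seg 0: a=3, c=M0/2=0, d=(M1−M0)/(6·2)=89/336, b=Δ0−h0·(2M0+M1)/6=-131/84
seg 1: a=2, c=M1/2=89/56, d=(M2−M1)/(6·2)=-361/336, b=Δ1−h1·(2M1+M2)/6=34/21
seg 2: a=3, c=M2/2=-34/7, d=(M3−M2)/(6·1)=401/84, b=Δ2−h2·(2M2+M3)/6=-59/12
seg 3: a=-2, c=M3/2=265/28, d=(M4−M3)/(6·1)=-265/84, b=Δ3−h3·(2M3+M4)/6=-13/42
t_q=5/2 → seg 1, τ=1/2; S=2+34/21·τ+89/56·τ²+-361/336·τ³=2753/896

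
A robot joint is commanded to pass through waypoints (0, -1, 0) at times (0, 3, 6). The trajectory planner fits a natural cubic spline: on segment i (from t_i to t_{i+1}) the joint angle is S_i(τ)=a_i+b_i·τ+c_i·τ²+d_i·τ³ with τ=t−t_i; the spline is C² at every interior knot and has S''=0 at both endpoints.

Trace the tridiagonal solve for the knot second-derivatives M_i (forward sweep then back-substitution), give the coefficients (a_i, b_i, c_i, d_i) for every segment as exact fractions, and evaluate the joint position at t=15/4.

Δ: Δ0=-1/3, Δ1=1/3
row 1: diag=12, rhs=4; c'=1/4, d'=1/3
back: M1=1/3
M: M0=0, M1=1/3, M2=0
seg 0: a=0, c=M0/2=0, d=(M1−M0)/(6·3)=1/54, b=Δ0−h0·(2M0+M1)/6=-1/2
seg 1: a=-1, c=M1/2=1/6, d=(M2−M1)/(6·3)=-1/54, b=Δ1−h1·(2M1+M2)/6=0
t_q=15/4 → seg 1, τ=3/4; S=-1+0·τ+1/6·τ²+-1/54·τ³=-117/128

  seg 0: a=0 b=-1/2 c=0 d=1/54
  seg 1: a=-1 b=0 c=1/6 d=-1/54
S(15/4) = -117/128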